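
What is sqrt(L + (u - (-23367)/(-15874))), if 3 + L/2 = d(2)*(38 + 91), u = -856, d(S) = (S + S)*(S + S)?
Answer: sqrt(822608411258)/15874 ≈ 57.136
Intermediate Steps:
d(S) = 4*S**2 (d(S) = (2*S)*(2*S) = 4*S**2)
L = 4122 (L = -6 + 2*((4*2**2)*(38 + 91)) = -6 + 2*((4*4)*129) = -6 + 2*(16*129) = -6 + 2*2064 = -6 + 4128 = 4122)
sqrt(L + (u - (-23367)/(-15874))) = sqrt(4122 + (-856 - (-23367)/(-15874))) = sqrt(4122 + (-856 - (-23367)*(-1)/15874)) = sqrt(4122 + (-856 - 1*23367/15874)) = sqrt(4122 + (-856 - 23367/15874)) = sqrt(4122 - 13611511/15874) = sqrt(51821117/15874) = sqrt(822608411258)/15874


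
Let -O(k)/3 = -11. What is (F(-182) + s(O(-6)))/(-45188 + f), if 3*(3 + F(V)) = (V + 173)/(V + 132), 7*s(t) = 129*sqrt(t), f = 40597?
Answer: 147/229550 - 129*sqrt(33)/32137 ≈ -0.022419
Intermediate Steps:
O(k) = 33 (O(k) = -3*(-11) = 33)
s(t) = 129*sqrt(t)/7 (s(t) = (129*sqrt(t))/7 = 129*sqrt(t)/7)
F(V) = -3 + (173 + V)/(3*(132 + V)) (F(V) = -3 + ((V + 173)/(V + 132))/3 = -3 + ((173 + V)/(132 + V))/3 = -3 + (173 + V)/(3*(132 + V)))
(F(-182) + s(O(-6)))/(-45188 + f) = ((-1015 - 8*(-182))/(3*(132 - 182)) + 129*sqrt(33)/7)/(-45188 + 40597) = ((1/3)*(-1015 + 1456)/(-50) + 129*sqrt(33)/7)/(-4591) = ((1/3)*(-1/50)*441 + 129*sqrt(33)/7)*(-1/4591) = (-147/50 + 129*sqrt(33)/7)*(-1/4591) = 147/229550 - 129*sqrt(33)/32137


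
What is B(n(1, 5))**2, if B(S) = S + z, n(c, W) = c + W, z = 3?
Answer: 81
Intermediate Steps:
n(c, W) = W + c
B(S) = 3 + S (B(S) = S + 3 = 3 + S)
B(n(1, 5))**2 = (3 + (5 + 1))**2 = (3 + 6)**2 = 9**2 = 81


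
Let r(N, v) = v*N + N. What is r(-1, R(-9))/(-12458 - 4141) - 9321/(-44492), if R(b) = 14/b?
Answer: 1392251051/6646704372 ≈ 0.20946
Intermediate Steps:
r(N, v) = N + N*v (r(N, v) = N*v + N = N + N*v)
r(-1, R(-9))/(-12458 - 4141) - 9321/(-44492) = (-(1 + 14/(-9)))/(-12458 - 4141) - 9321/(-44492) = -(1 + 14*(-⅑))/(-16599) - 9321*(-1/44492) = -(1 - 14/9)*(-1/16599) + 9321/44492 = -1*(-5/9)*(-1/16599) + 9321/44492 = (5/9)*(-1/16599) + 9321/44492 = -5/149391 + 9321/44492 = 1392251051/6646704372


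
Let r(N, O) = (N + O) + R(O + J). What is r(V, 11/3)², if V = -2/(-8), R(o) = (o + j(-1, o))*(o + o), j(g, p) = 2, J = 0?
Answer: 2679769/1296 ≈ 2067.7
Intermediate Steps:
R(o) = 2*o*(2 + o) (R(o) = (o + 2)*(o + o) = (2 + o)*(2*o) = 2*o*(2 + o))
V = ¼ (V = -2*(-⅛) = ¼ ≈ 0.25000)
r(N, O) = N + O + 2*O*(2 + O) (r(N, O) = (N + O) + 2*(O + 0)*(2 + (O + 0)) = (N + O) + 2*O*(2 + O) = N + O + 2*O*(2 + O))
r(V, 11/3)² = (¼ + 11/3 + 2*(11/3)*(2 + 11/3))² = (¼ + 11/3 + 2*(11/3)*(17/3))² = (¼ + 11/3 + 374/9)² = (1637/36)² = 2679769/1296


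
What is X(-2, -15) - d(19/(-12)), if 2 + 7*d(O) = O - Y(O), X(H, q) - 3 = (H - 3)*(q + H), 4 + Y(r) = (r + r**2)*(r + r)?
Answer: 529337/6048 ≈ 87.523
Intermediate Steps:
Y(r) = -4 + 2*r*(r + r**2) (Y(r) = -4 + (r + r**2)*(r + r) = -4 + (r + r**2)*(2*r) = -4 + 2*r*(r + r**2))
X(H, q) = 3 + (-3 + H)*(H + q) (X(H, q) = 3 + (H - 3)*(q + H) = 3 + (-3 + H)*(H + q))
d(O) = 2/7 - 2*O**2/7 - 2*O**3/7 + O/7 (d(O) = -2/7 + (O - (-4 + 2*O**2 + 2*O**3))/7 = -2/7 + (O + (4 - 2*O**2 - 2*O**3))/7 = -2/7 + (4 + O - 2*O**2 - 2*O**3)/7 = -2/7 + (4/7 - 2*O**2/7 - 2*O**3/7 + O/7) = 2/7 - 2*O**2/7 - 2*O**3/7 + O/7)
X(-2, -15) - d(19/(-12)) = (3 + (-2)**2 - 3*(-2) - 3*(-15) - 2*(-15)) - (2/7 - 2*(19/(-12))**2/7 - 2*(19/(-12))**3/7 + (19/(-12))/7) = (3 + 4 + 6 + 45 + 30) - (2/7 - 2*(19*(-1/12))**2/7 - 2*(19*(-1/12))**3/7 + (19*(-1/12))/7) = 88 - (2/7 - 2*(-19/12)**2/7 - 2*(-19/12)**3/7 + (1/7)*(-19/12)) = 88 - (2/7 - 2/7*361/144 - 2/7*(-6859/1728) - 19/84) = 88 - (2/7 - 361/504 + 6859/6048 - 19/84) = 88 - 1*2887/6048 = 88 - 2887/6048 = 529337/6048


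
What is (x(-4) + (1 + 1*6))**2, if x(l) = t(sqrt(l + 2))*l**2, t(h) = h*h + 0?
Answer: 625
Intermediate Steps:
t(h) = h**2 (t(h) = h**2 + 0 = h**2)
x(l) = l**2*(2 + l) (x(l) = (sqrt(l + 2))**2*l**2 = (sqrt(2 + l))**2*l**2 = (2 + l)*l**2 = l**2*(2 + l))
(x(-4) + (1 + 1*6))**2 = ((-4)**2*(2 - 4) + (1 + 1*6))**2 = (16*(-2) + (1 + 6))**2 = (-32 + 7)**2 = (-25)**2 = 625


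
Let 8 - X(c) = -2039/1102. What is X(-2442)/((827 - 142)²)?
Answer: 2171/103417190 ≈ 2.0993e-5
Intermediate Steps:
X(c) = 10855/1102 (X(c) = 8 - (-2039)/1102 = 8 - 1*(-2039/1102) = 8 + 2039/1102 = 10855/1102)
X(-2442)/((827 - 142)²) = 10855/(1102*((827 - 142)²)) = 10855/(1102*(685²)) = (10855/1102)/469225 = (10855/1102)*(1/469225) = 2171/103417190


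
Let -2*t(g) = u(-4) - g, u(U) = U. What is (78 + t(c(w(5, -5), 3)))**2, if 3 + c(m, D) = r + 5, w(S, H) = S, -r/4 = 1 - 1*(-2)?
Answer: 5625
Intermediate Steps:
r = -12 (r = -4*(1 - 1*(-2)) = -4*(1 + 2) = -4*3 = -12)
c(m, D) = -10 (c(m, D) = -3 + (-12 + 5) = -3 - 7 = -10)
t(g) = 2 + g/2 (t(g) = -(-4 - g)/2 = 2 + g/2)
(78 + t(c(w(5, -5), 3)))**2 = (78 + (2 + (1/2)*(-10)))**2 = (78 + (2 - 5))**2 = (78 - 3)**2 = 75**2 = 5625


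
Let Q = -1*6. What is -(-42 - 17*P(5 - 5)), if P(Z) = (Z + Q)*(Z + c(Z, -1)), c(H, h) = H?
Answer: 42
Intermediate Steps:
Q = -6
P(Z) = 2*Z*(-6 + Z) (P(Z) = (Z - 6)*(Z + Z) = (-6 + Z)*(2*Z) = 2*Z*(-6 + Z))
-(-42 - 17*P(5 - 5)) = -(-42 - 34*(5 - 5)*(-6 + (5 - 5))) = -(-42 - 34*0*(-6 + 0)) = -(-42 - 34*0*(-6)) = -(-42 - 17*0) = -(-42 + 0) = -1*(-42) = 42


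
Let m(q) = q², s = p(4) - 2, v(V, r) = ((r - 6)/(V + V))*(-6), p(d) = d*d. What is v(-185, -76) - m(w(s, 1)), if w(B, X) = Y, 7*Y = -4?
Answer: -15014/9065 ≈ -1.6563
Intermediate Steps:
p(d) = d²
Y = -4/7 (Y = (⅐)*(-4) = -4/7 ≈ -0.57143)
v(V, r) = -3*(-6 + r)/V (v(V, r) = ((-6 + r)/((2*V)))*(-6) = ((-6 + r)*(1/(2*V)))*(-6) = ((-6 + r)/(2*V))*(-6) = -3*(-6 + r)/V)
s = 14 (s = 4² - 2 = 16 - 2 = 14)
w(B, X) = -4/7
v(-185, -76) - m(w(s, 1)) = 3*(6 - 1*(-76))/(-185) - (-4/7)² = 3*(-1/185)*(6 + 76) - 1*16/49 = 3*(-1/185)*82 - 16/49 = -246/185 - 16/49 = -15014/9065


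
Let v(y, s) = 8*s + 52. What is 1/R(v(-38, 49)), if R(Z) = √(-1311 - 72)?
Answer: -I*√1383/1383 ≈ -0.02689*I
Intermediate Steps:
v(y, s) = 52 + 8*s
R(Z) = I*√1383 (R(Z) = √(-1383) = I*√1383)
1/R(v(-38, 49)) = 1/(I*√1383) = -I*√1383/1383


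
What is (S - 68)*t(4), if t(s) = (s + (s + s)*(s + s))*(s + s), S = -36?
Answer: -56576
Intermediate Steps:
t(s) = 2*s*(s + 4*s²) (t(s) = (s + (2*s)*(2*s))*(2*s) = (s + 4*s²)*(2*s) = 2*s*(s + 4*s²))
(S - 68)*t(4) = (-36 - 68)*(4²*(2 + 8*4)) = -1664*(2 + 32) = -1664*34 = -104*544 = -56576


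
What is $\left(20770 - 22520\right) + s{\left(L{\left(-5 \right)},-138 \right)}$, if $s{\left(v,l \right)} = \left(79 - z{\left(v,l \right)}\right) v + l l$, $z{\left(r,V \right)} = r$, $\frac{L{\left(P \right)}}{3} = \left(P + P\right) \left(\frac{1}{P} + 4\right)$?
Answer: $-4708$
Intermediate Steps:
$L{\left(P \right)} = 6 P \left(4 + \frac{1}{P}\right)$ ($L{\left(P \right)} = 3 \left(P + P\right) \left(\frac{1}{P} + 4\right) = 3 \cdot 2 P \left(4 + \frac{1}{P}\right) = 6 P \left(4 + \frac{1}{P}\right)$)
$s{\left(v,l \right)} = l^{2} + v \left(79 - v\right)$ ($s{\left(v,l \right)} = \left(79 - v\right) v + l l = v \left(79 - v\right) + l^{2} = l^{2} + v \left(79 - v\right)$)
$\left(20770 - 22520\right) + s{\left(L{\left(-5 \right)},-138 \right)} = \left(20770 - 22520\right) + \left(\left(-138\right)^{2} - \left(6 + 24 \left(-5\right)\right)^{2} + 79 \left(6 + 24 \left(-5\right)\right)\right) = -1750 + \left(19044 - \left(6 - 120\right)^{2} + 79 \left(6 - 120\right)\right) = -1750 + \left(19044 - \left(-114\right)^{2} + 79 \left(-114\right)\right) = -1750 - 2958 = -4708$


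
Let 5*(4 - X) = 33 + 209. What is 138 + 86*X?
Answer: -18402/5 ≈ -3680.4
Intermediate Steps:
X = -222/5 (X = 4 - (33 + 209)/5 = 4 - ⅕*242 = 4 - 242/5 = -222/5 ≈ -44.400)
138 + 86*X = 138 + 86*(-222/5) = 138 - 19092/5 = -18402/5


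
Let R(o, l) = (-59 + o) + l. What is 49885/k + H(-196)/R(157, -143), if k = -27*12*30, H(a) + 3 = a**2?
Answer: -8347093/9720 ≈ -858.75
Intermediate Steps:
R(o, l) = -59 + l + o
H(a) = -3 + a**2
k = -9720 (k = -324*30 = -9720)
49885/k + H(-196)/R(157, -143) = 49885/(-9720) + (-3 + (-196)**2)/(-59 - 143 + 157) = 49885*(-1/9720) + (-3 + 38416)/(-45) = -9977/1944 + 38413*(-1/45) = -9977/1944 - 38413/45 = -8347093/9720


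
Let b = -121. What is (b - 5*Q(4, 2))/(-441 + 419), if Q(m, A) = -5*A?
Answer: 71/22 ≈ 3.2273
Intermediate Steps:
(b - 5*Q(4, 2))/(-441 + 419) = (-121 - (-25)*2)/(-441 + 419) = (-121 - 5*(-10))/(-22) = (-121 + 50)*(-1/22) = -71*(-1/22) = 71/22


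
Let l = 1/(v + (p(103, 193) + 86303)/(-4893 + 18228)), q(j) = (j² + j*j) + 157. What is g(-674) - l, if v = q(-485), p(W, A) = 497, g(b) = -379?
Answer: -67956120494/179303747 ≈ -379.00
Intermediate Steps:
q(j) = 157 + 2*j² (q(j) = (j² + j²) + 157 = 2*j² + 157 = 157 + 2*j²)
v = 470607 (v = 157 + 2*(-485)² = 157 + 2*235225 = 157 + 470450 = 470607)
l = 381/179303747 (l = 1/(470607 + (497 + 86303)/(-4893 + 18228)) = 1/(470607 + 86800/13335) = 1/(470607 + 86800*(1/13335)) = 1/(470607 + 2480/381) = 1/(179303747/381) = 381/179303747 ≈ 2.1249e-6)
g(-674) - l = -379 - 1*381/179303747 = -379 - 381/179303747 = -67956120494/179303747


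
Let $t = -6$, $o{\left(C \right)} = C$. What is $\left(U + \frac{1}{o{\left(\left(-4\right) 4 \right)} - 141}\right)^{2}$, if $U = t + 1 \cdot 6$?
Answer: $\frac{1}{24649} \approx 4.057 \cdot 10^{-5}$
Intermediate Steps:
$U = 0$ ($U = -6 + 1 \cdot 6 = -6 + 6 = 0$)
$\left(U + \frac{1}{o{\left(\left(-4\right) 4 \right)} - 141}\right)^{2} = \left(0 + \frac{1}{\left(-4\right) 4 - 141}\right)^{2} = \left(0 + \frac{1}{-16 - 141}\right)^{2} = \left(0 + \frac{1}{-157}\right)^{2} = \left(0 - \frac{1}{157}\right)^{2} = \left(- \frac{1}{157}\right)^{2} = \frac{1}{24649}$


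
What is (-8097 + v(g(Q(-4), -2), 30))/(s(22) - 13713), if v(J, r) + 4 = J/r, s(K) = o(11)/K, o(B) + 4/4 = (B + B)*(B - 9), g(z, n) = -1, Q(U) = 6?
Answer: 2673341/4524645 ≈ 0.59084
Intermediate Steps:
o(B) = -1 + 2*B*(-9 + B) (o(B) = -1 + (B + B)*(B - 9) = -1 + (2*B)*(-9 + B) = -1 + 2*B*(-9 + B))
s(K) = 43/K (s(K) = (-1 - 18*11 + 2*11²)/K = (-1 - 198 + 2*121)/K = (-1 - 198 + 242)/K = 43/K)
v(J, r) = -4 + J/r
(-8097 + v(g(Q(-4), -2), 30))/(s(22) - 13713) = (-8097 + (-4 - 1/30))/(43/22 - 13713) = (-8097 - 121/30)/(-301643/22) = -243031/30*(-22/301643) = 2673341/4524645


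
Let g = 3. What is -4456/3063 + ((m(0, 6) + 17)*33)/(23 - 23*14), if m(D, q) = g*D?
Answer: -3050687/915837 ≈ -3.3310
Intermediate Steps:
m(D, q) = 3*D
-4456/3063 + ((m(0, 6) + 17)*33)/(23 - 23*14) = -4456/3063 + ((3*0 + 17)*33)/(23 - 23*14) = -4456*1/3063 + ((0 + 17)*33)/(23 - 322) = -4456/3063 + (17*33)/(-299) = -4456/3063 + 561*(-1/299) = -4456/3063 - 561/299 = -3050687/915837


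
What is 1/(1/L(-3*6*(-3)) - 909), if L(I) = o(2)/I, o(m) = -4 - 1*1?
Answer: -5/4599 ≈ -0.0010872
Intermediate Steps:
o(m) = -5 (o(m) = -4 - 1 = -5)
L(I) = -5/I
1/(1/L(-3*6*(-3)) - 909) = 1/(1/(-5/(-3*6*(-3))) - 909) = 1/(1/(-5/((-18*(-3)))) - 909) = 1/(1/(-5/54) - 909) = 1/(-54/5 - 909) = 1/(-4599/5) = -5/4599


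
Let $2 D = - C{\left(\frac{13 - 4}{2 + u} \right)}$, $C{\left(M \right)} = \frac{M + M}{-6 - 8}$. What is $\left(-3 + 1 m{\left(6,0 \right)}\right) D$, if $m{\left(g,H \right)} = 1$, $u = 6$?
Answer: $- \frac{9}{56} \approx -0.16071$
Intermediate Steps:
$C{\left(M \right)} = - \frac{M}{7}$ ($C{\left(M \right)} = \frac{2 M}{-14} = 2 M \left(- \frac{1}{14}\right) = - \frac{M}{7}$)
$D = \frac{9}{112}$ ($D = \frac{\left(-1\right) \left(- \frac{\left(13 - 4\right) \frac{1}{2 + 6}}{7}\right)}{2} = \frac{\left(-1\right) \left(- \frac{9 \cdot \frac{1}{8}}{7}\right)}{2} = \frac{\left(-1\right) \left(\left(- \frac{1}{7}\right) \frac{9}{8}\right)}{2} = \frac{\left(-1\right) \left(- \frac{9}{56}\right)}{2} = \frac{1}{2} \cdot \frac{9}{56} = \frac{9}{112} \approx 0.080357$)
$\left(-3 + 1 m{\left(6,0 \right)}\right) D = \left(-3 + 1 \cdot 1\right) \frac{9}{112} = \left(-3 + 1\right) \frac{9}{112} = \left(-2\right) \frac{9}{112} = - \frac{9}{56}$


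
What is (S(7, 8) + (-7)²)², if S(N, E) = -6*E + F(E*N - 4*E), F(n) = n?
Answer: 625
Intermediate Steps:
S(N, E) = -10*E + E*N (S(N, E) = -6*E + (E*N - 4*E) = -6*E + (-4*E + E*N) = -10*E + E*N)
(S(7, 8) + (-7)²)² = (8*(-10 + 7) + (-7)²)² = (8*(-3) + 49)² = (-24 + 49)² = 25² = 625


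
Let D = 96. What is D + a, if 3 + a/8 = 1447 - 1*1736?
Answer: -2240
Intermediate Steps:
a = -2336 (a = -24 + 8*(1447 - 1*1736) = -24 + 8*(1447 - 1736) = -24 + 8*(-289) = -24 - 2312 = -2336)
D + a = 96 - 2336 = -2240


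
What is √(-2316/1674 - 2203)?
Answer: I*√19065713/93 ≈ 46.951*I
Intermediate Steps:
√(-2316/1674 - 2203) = √(-2316*1/1674 - 2203) = √(-386/279 - 2203) = √(-615023/279) = I*√19065713/93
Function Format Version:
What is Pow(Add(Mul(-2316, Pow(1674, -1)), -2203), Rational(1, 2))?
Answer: Mul(Rational(1, 93), I, Pow(19065713, Rational(1, 2))) ≈ Mul(46.951, I)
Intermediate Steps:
Pow(Add(Mul(-2316, Pow(1674, -1)), -2203), Rational(1, 2)) = Pow(Add(Mul(-2316, Rational(1, 1674)), -2203), Rational(1, 2)) = Pow(Add(Rational(-386, 279), -2203), Rational(1, 2)) = Pow(Rational(-615023, 279), Rational(1, 2)) = Mul(Rational(1, 93), I, Pow(19065713, Rational(1, 2)))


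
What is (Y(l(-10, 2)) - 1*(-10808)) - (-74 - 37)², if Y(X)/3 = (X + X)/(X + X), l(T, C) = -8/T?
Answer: -1510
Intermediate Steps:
Y(X) = 3 (Y(X) = 3*((X + X)/(X + X)) = 3*((2*X)/((2*X))) = 3*((2*X)*(1/(2*X))) = 3*1 = 3)
(Y(l(-10, 2)) - 1*(-10808)) - (-74 - 37)² = (3 - 1*(-10808)) - (-74 - 37)² = (3 + 10808) - 1*(-111)² = 10811 - 1*12321 = 10811 - 12321 = -1510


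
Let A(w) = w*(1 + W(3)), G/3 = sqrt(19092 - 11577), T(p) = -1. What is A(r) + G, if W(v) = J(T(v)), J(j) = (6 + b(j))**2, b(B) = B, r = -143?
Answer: -3718 + 9*sqrt(835) ≈ -3457.9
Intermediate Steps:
J(j) = (6 + j)**2
W(v) = 25 (W(v) = (6 - 1)**2 = 5**2 = 25)
G = 9*sqrt(835) (G = 3*sqrt(19092 - 11577) = 3*sqrt(7515) = 3*(3*sqrt(835)) = 9*sqrt(835) ≈ 260.07)
A(w) = 26*w (A(w) = w*(1 + 25) = w*26 = 26*w)
A(r) + G = 26*(-143) + 9*sqrt(835) = -3718 + 9*sqrt(835)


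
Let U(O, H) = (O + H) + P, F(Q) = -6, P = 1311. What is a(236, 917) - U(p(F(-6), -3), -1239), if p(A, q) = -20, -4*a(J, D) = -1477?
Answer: 1269/4 ≈ 317.25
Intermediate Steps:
a(J, D) = 1477/4 (a(J, D) = -¼*(-1477) = 1477/4)
U(O, H) = 1311 + H + O (U(O, H) = (O + H) + 1311 = (H + O) + 1311 = 1311 + H + O)
a(236, 917) - U(p(F(-6), -3), -1239) = 1477/4 - (1311 - 1239 - 20) = 1477/4 - 1*52 = 1477/4 - 52 = 1269/4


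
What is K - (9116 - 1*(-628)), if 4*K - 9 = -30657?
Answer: -17406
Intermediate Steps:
K = -7662 (K = 9/4 + (¼)*(-30657) = 9/4 - 30657/4 = -7662)
K - (9116 - 1*(-628)) = -7662 - (9116 - 1*(-628)) = -7662 - (9116 + 628) = -7662 - 1*9744 = -7662 - 9744 = -17406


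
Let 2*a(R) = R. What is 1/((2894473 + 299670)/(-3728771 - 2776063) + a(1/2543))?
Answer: -8270896431/4059726616 ≈ -2.0373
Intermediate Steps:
a(R) = R/2
1/((2894473 + 299670)/(-3728771 - 2776063) + a(1/2543)) = 1/((2894473 + 299670)/(-3728771 - 2776063) + (1/2)/2543) = 1/(3194143/(-6504834) + (1/2)*(1/2543)) = 1/(3194143*(-1/6504834) + 1/5086) = 1/(-3194143/6504834 + 1/5086) = 1/(-4059726616/8270896431) = -8270896431/4059726616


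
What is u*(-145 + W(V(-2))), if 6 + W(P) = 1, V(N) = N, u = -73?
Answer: 10950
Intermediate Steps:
W(P) = -5 (W(P) = -6 + 1 = -5)
u*(-145 + W(V(-2))) = -73*(-145 - 5) = -73*(-150) = 10950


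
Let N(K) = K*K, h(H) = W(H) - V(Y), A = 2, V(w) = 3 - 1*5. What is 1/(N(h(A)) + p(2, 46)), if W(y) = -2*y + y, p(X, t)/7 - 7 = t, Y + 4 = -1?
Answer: 1/371 ≈ 0.0026954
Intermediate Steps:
Y = -5 (Y = -4 - 1 = -5)
p(X, t) = 49 + 7*t
V(w) = -2 (V(w) = 3 - 5 = -2)
W(y) = -y
h(H) = 2 - H (h(H) = -H - 1*(-2) = -H + 2 = 2 - H)
N(K) = K**2
1/(N(h(A)) + p(2, 46)) = 1/((2 - 1*2)**2 + (49 + 7*46)) = 1/((2 - 2)**2 + (49 + 322)) = 1/(0**2 + 371) = 1/(0 + 371) = 1/371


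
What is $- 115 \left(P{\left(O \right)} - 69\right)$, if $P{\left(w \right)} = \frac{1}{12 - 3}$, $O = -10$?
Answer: $\frac{71300}{9} \approx 7922.2$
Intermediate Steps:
$P{\left(w \right)} = \frac{1}{9}$
$- 115 \left(P{\left(O \right)} - 69\right) = - 115 \left(\frac{1}{9} - 69\right) = \left(-115\right) \left(- \frac{620}{9}\right) = \frac{71300}{9}$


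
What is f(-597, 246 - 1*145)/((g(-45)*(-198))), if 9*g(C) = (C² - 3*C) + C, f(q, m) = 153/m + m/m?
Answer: -127/2349765 ≈ -5.4048e-5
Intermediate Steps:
f(q, m) = 1 + 153/m (f(q, m) = 153/m + 1 = 1 + 153/m)
g(C) = -2*C/9 + C²/9 (g(C) = ((C² - 3*C) + C)/9 = (C² - 2*C)/9 = -2*C/9 + C²/9)
f(-597, 246 - 1*145)/((g(-45)*(-198))) = ((153 + (246 - 1*145))/(246 - 1*145))/((((⅑)*(-45)*(-2 - 45))*(-198))) = ((153 + (246 - 145))/(246 - 145))/((((⅑)*(-45)*(-47))*(-198))) = ((153 + 101)/101)/((235*(-198))) = ((1/101)*254)/(-46530) = (254/101)*(-1/46530) = -127/2349765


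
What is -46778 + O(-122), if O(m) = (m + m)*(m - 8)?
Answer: -15058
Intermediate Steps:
O(m) = 2*m*(-8 + m) (O(m) = (2*m)*(-8 + m) = 2*m*(-8 + m))
-46778 + O(-122) = -46778 + 2*(-122)*(-8 - 122) = -46778 + 2*(-122)*(-130) = -46778 + 31720 = -15058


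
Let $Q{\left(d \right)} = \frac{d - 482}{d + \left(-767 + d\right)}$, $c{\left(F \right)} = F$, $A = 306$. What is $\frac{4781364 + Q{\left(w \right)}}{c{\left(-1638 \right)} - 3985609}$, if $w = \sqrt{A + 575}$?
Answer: $- \frac{2795974687392}{2331602491955} - \frac{197 \sqrt{881}}{2331602491955} \approx -1.1992$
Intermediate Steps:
$w = \sqrt{881}$ ($w = \sqrt{306 + 575} = \sqrt{881} \approx 29.682$)
$Q{\left(d \right)} = \frac{-482 + d}{-767 + 2 d}$
$\frac{4781364 + Q{\left(w \right)}}{c{\left(-1638 \right)} - 3985609} = \frac{4781364 + \frac{-482 + \sqrt{881}}{-767 + 2 \sqrt{881}}}{-1638 - 3985609} = \frac{4781364 + \frac{-482 + \sqrt{881}}{-767 + 2 \sqrt{881}}}{-3987247} = \left(4781364 + \frac{-482 + \sqrt{881}}{-767 + 2 \sqrt{881}}\right) \left(- \frac{1}{3987247}\right) = - \frac{4781364}{3987247} - \frac{-482 + \sqrt{881}}{3987247 \left(-767 + 2 \sqrt{881}\right)}$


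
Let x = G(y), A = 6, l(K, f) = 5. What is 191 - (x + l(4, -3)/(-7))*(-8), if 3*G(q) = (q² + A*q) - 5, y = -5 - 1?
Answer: 3611/21 ≈ 171.95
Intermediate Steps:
y = -6
G(q) = -5/3 + 2*q + q²/3 (G(q) = ((q² + 6*q) - 5)/3 = (-5 + q² + 6*q)/3 = -5/3 + 2*q + q²/3)
x = -5/3 (x = -5/3 + 2*(-6) + (⅓)*(-6)² = -5/3 - 12 + (⅓)*36 = -5/3 - 12 + 12 = -5/3 ≈ -1.6667)
191 - (x + l(4, -3)/(-7))*(-8) = 191 - (-5/3 + 5/(-7))*(-8) = 191 - (-5/3 + 5*(-⅐))*(-8) = 191 - (-5/3 - 5/7)*(-8) = 191 - (-50)*(-8)/21 = 191 - 1*400/21 = 191 - 400/21 = 3611/21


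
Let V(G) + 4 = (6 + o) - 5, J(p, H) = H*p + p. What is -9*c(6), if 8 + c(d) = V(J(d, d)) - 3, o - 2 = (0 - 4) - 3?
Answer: 171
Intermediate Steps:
J(p, H) = p + H*p
o = -5 (o = 2 + ((0 - 4) - 3) = 2 + (-4 - 3) = 2 - 7 = -5)
V(G) = -8 (V(G) = -4 + ((6 - 5) - 5) = -4 + (1 - 5) = -4 - 4 = -8)
c(d) = -19 (c(d) = -8 + (-8 - 3) = -8 - 11 = -19)
-9*c(6) = -9*(-19) = 171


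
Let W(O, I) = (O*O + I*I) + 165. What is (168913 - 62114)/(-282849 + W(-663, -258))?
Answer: 106799/223449 ≈ 0.47796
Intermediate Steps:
W(O, I) = 165 + I**2 + O**2 (W(O, I) = (O**2 + I**2) + 165 = (I**2 + O**2) + 165 = 165 + I**2 + O**2)
(168913 - 62114)/(-282849 + W(-663, -258)) = (168913 - 62114)/(-282849 + (165 + (-258)**2 + (-663)**2)) = 106799/(-282849 + (165 + 66564 + 439569)) = 106799/(-282849 + 506298) = 106799/223449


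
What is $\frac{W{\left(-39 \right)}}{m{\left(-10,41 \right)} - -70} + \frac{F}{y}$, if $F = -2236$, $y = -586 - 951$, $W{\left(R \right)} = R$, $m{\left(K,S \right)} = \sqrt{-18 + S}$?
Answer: $\frac{6708962}{7495949} + \frac{39 \sqrt{23}}{4877} \approx 0.93336$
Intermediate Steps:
$y = -1537$ ($y = -586 - 951 = -1537$)
$\frac{W{\left(-39 \right)}}{m{\left(-10,41 \right)} - -70} + \frac{F}{y} = - \frac{39}{\sqrt{-18 + 41} - -70} - \frac{2236}{-1537} = - \frac{39}{\sqrt{23} + 70} - - \frac{2236}{1537} = - \frac{39}{70 + \sqrt{23}} + \frac{2236}{1537} = \frac{2236}{1537} - \frac{39}{70 + \sqrt{23}}$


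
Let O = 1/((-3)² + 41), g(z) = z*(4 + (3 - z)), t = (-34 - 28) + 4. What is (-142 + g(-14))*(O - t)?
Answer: -632418/25 ≈ -25297.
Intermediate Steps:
t = -58 (t = -62 + 4 = -58)
g(z) = z*(7 - z)
O = 1/50 (O = 1/(9 + 41) = 1/50 ≈ 0.020000)
(-142 + g(-14))*(O - t) = (-142 - 14*(7 - 1*(-14)))*(1/50 - 1*(-58)) = (-142 - 14*(7 + 14))*(1/50 + 58) = (-142 - 14*21)*(2901/50) = (-142 - 294)*(2901/50) = -436*2901/50 = -632418/25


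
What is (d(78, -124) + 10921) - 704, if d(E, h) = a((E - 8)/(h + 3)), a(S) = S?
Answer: 1236187/121 ≈ 10216.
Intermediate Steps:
d(E, h) = (-8 + E)/(3 + h) (d(E, h) = (E - 8)/(h + 3) = (-8 + E)/(3 + h))
(d(78, -124) + 10921) - 704 = ((-8 + 78)/(3 - 124) + 10921) - 704 = (70/(-121) + 10921) - 704 = (-1/121*70 + 10921) - 704 = (-70/121 + 10921) - 704 = 1321371/121 - 704 = 1236187/121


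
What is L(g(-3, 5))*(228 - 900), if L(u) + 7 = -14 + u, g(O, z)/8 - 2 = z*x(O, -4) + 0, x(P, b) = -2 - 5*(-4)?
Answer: -480480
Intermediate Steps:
x(P, b) = 18 (x(P, b) = -2 + 20 = 18)
g(O, z) = 16 + 144*z (g(O, z) = 16 + 8*(z*18 + 0) = 16 + 8*(18*z + 0) = 16 + 8*(18*z) = 16 + 144*z)
L(u) = -21 + u (L(u) = -7 + (-14 + u) = -21 + u)
L(g(-3, 5))*(228 - 900) = (-21 + (16 + 144*5))*(228 - 900) = (-21 + (16 + 720))*(-672) = (-21 + 736)*(-672) = 715*(-672) = -480480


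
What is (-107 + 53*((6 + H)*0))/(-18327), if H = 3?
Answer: 107/18327 ≈ 0.0058384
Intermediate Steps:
(-107 + 53*((6 + H)*0))/(-18327) = (-107 + 53*((6 + 3)*0))/(-18327) = (-107 + 53*(9*0))*(-1/18327) = (-107 + 53*0)*(-1/18327) = (-107 + 0)*(-1/18327) = -107*(-1/18327) = 107/18327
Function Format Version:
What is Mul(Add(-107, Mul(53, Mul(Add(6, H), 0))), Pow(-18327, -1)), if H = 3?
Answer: Rational(107, 18327) ≈ 0.0058384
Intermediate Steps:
Mul(Add(-107, Mul(53, Mul(Add(6, H), 0))), Pow(-18327, -1)) = Mul(Add(-107, Mul(53, Mul(Add(6, 3), 0))), Pow(-18327, -1)) = Mul(Add(-107, Mul(53, Mul(9, 0))), Rational(-1, 18327)) = Mul(Add(-107, Mul(53, 0)), Rational(-1, 18327)) = Mul(Add(-107, 0), Rational(-1, 18327)) = Mul(-107, Rational(-1, 18327)) = Rational(107, 18327)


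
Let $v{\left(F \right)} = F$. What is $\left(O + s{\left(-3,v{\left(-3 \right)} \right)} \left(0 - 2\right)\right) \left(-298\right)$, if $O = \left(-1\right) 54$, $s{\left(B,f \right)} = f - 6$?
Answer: $10728$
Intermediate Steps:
$s{\left(B,f \right)} = -6 + f$ ($s{\left(B,f \right)} = f - 6 = -6 + f$)
$O = -54$
$\left(O + s{\left(-3,v{\left(-3 \right)} \right)} \left(0 - 2\right)\right) \left(-298\right) = \left(-54 + \left(-6 - 3\right) \left(0 - 2\right)\right) \left(-298\right) = \left(-54 - -18\right) \left(-298\right) = \left(-54 + 18\right) \left(-298\right) = \left(-36\right) \left(-298\right) = 10728$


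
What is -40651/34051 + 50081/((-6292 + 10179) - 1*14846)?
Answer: -2150802440/373164909 ≈ -5.7637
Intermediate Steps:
-40651/34051 + 50081/((-6292 + 10179) - 1*14846) = -40651*1/34051 + 50081/(3887 - 14846) = -40651/34051 + 50081/(-10959) = -40651/34051 + 50081*(-1/10959) = -40651/34051 - 50081/10959 = -2150802440/373164909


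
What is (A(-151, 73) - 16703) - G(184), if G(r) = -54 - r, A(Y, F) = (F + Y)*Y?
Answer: -4687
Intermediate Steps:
A(Y, F) = Y*(F + Y)
(A(-151, 73) - 16703) - G(184) = (-151*(73 - 151) - 16703) - (-54 - 1*184) = (-151*(-78) - 16703) - (-54 - 184) = (11778 - 16703) - 1*(-238) = -4925 + 238 = -4687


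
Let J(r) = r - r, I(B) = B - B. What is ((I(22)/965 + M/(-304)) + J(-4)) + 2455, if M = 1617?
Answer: 744703/304 ≈ 2449.7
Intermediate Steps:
I(B) = 0
J(r) = 0
((I(22)/965 + M/(-304)) + J(-4)) + 2455 = ((0/965 + 1617/(-304)) + 0) + 2455 = ((0*(1/965) + 1617*(-1/304)) + 0) + 2455 = ((0 - 1617/304) + 0) + 2455 = (-1617/304 + 0) + 2455 = -1617/304 + 2455 = 744703/304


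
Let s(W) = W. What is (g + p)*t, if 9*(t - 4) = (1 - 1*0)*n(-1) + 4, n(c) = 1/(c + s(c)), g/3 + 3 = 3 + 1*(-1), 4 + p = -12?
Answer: -1501/18 ≈ -83.389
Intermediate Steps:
p = -16 (p = -4 - 12 = -16)
g = -3 (g = -9 + 3*(3 + 1*(-1)) = -9 + 3*(3 - 1) = -9 + 3*2 = -9 + 6 = -3)
n(c) = 1/(2*c) (n(c) = 1/(c + c) = 1/(2*c))
t = 79/18 (t = 4 + ((1 - 1*0)*((½)/(-1)) + 4)/9 = 4 + ((1 + 0)*((½)*(-1)) + 4)/9 = 4 + (1*(-½) + 4)/9 = 4 + (-½ + 4)/9 = 4 + (⅑)*(7/2) = 4 + 7/18 = 79/18 ≈ 4.3889)
(g + p)*t = (-3 - 16)*(79/18) = -19*79/18 = -1501/18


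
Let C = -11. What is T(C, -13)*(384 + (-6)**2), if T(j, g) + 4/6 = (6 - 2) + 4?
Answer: 3080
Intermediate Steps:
T(j, g) = 22/3 (T(j, g) = -2/3 + ((6 - 2) + 4) = -2/3 + (4 + 4) = -2/3 + 8 = 22/3)
T(C, -13)*(384 + (-6)**2) = 22*(384 + (-6)**2)/3 = 22*(384 + 36)/3 = (22/3)*420 = 3080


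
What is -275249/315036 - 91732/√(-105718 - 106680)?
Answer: -275249/315036 + 2698*I*√212398/6247 ≈ -0.87371 + 199.04*I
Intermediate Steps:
-275249/315036 - 91732/√(-105718 - 106680) = -275249*1/315036 - 91732*(-I*√212398/212398) = -275249/315036 - 91732*(-I*√212398/212398) = -275249/315036 - (-2698)*I*√212398/6247 = -275249/315036 + 2698*I*√212398/6247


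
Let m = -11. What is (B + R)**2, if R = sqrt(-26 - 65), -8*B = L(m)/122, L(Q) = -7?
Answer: -86684367/952576 + 7*I*sqrt(91)/488 ≈ -91.0 + 0.13684*I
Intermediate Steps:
B = 7/976 (B = -(-7)/(8*122) = -1/8*(-7/122) = 7/976 ≈ 0.0071721)
R = I*sqrt(91) (R = sqrt(-91) = I*sqrt(91) ≈ 9.5394*I)
(B + R)**2 = (7/976 + I*sqrt(91))**2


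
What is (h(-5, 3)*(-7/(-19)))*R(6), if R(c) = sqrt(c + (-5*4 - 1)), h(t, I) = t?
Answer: -35*I*sqrt(15)/19 ≈ -7.1344*I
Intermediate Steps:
R(c) = sqrt(-21 + c) (R(c) = sqrt(c + (-20 - 1)) = sqrt(c - 21) = sqrt(-21 + c))
(h(-5, 3)*(-7/(-19)))*R(6) = (-(-35)/(-19))*sqrt(-21 + 6) = (-(-35)*(-1)/19)*sqrt(-15) = (-5*7/19)*(I*sqrt(15)) = -35*I*sqrt(15)/19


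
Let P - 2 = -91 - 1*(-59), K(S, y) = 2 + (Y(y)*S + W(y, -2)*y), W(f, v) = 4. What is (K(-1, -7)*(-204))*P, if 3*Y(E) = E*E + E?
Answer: -244800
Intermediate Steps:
Y(E) = E/3 + E**2/3 (Y(E) = (E*E + E)/3 = (E**2 + E)/3 = (E + E**2)/3 = E/3 + E**2/3)
K(S, y) = 2 + 4*y + S*y*(1 + y)/3 (K(S, y) = 2 + ((y*(1 + y)/3)*S + 4*y) = 2 + (S*y*(1 + y)/3 + 4*y) = 2 + (4*y + S*y*(1 + y)/3) = 2 + 4*y + S*y*(1 + y)/3)
P = -30 (P = 2 + (-91 - 1*(-59)) = 2 + (-91 + 59) = 2 - 32 = -30)
(K(-1, -7)*(-204))*P = ((2 + 4*(-7) + (1/3)*(-1)*(-7)*(1 - 7))*(-204))*(-30) = ((2 - 28 + (1/3)*(-1)*(-7)*(-6))*(-204))*(-30) = ((2 - 28 - 14)*(-204))*(-30) = -40*(-204)*(-30) = 8160*(-30) = -244800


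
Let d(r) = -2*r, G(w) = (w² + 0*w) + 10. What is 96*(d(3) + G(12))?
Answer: 14208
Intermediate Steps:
G(w) = 10 + w² (G(w) = (w² + 0) + 10 = w² + 10 = 10 + w²)
96*(d(3) + G(12)) = 96*(-2*3 + (10 + 12²)) = 96*(-6 + (10 + 144)) = 96*(-6 + 154) = 96*148 = 14208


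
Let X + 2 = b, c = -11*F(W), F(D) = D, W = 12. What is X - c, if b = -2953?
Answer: -2823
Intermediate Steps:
c = -132 (c = -11*12 = -132)
X = -2955 (X = -2 - 2953 = -2955)
X - c = -2955 - 1*(-132) = -2955 + 132 = -2823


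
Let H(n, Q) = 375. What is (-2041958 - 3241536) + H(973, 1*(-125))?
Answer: -5283119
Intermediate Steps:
(-2041958 - 3241536) + H(973, 1*(-125)) = (-2041958 - 3241536) + 375 = -5283494 + 375 = -5283119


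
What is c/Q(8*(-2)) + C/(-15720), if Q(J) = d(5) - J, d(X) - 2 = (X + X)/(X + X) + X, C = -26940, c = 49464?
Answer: 540431/262 ≈ 2062.7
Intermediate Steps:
d(X) = 3 + X (d(X) = 2 + ((X + X)/(X + X) + X) = 2 + ((2*X)/((2*X)) + X) = 2 + ((2*X)*(1/(2*X)) + X) = 2 + (1 + X) = 3 + X)
Q(J) = 8 - J (Q(J) = (3 + 5) - J = 8 - J)
c/Q(8*(-2)) + C/(-15720) = 49464/(8 - 8*(-2)) - 26940/(-15720) = 49464/(8 - 1*(-16)) - 26940*(-1/15720) = 49464/(8 + 16) + 449/262 = 49464/24 + 449/262 = 49464*(1/24) + 449/262 = 2061 + 449/262 = 540431/262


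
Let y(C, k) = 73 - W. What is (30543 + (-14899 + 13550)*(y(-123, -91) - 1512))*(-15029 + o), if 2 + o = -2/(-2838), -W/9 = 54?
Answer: -28071934266320/1419 ≈ -1.9783e+10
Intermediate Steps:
W = -486 (W = -9*54 = -486)
y(C, k) = 559 (y(C, k) = 73 - 1*(-486) = 73 + 486 = 559)
o = -2837/1419 (o = -2 - 2/(-2838) = -2 - 2*(-1/2838) = -2 + 1/1419 = -2837/1419 ≈ -1.9993)
(30543 + (-14899 + 13550)*(y(-123, -91) - 1512))*(-15029 + o) = (30543 + (-14899 + 13550)*(559 - 1512))*(-15029 - 2837/1419) = (30543 - 1349*(-953))*(-21328988/1419) = (30543 + 1285597)*(-21328988/1419) = 1316140*(-21328988/1419) = -28071934266320/1419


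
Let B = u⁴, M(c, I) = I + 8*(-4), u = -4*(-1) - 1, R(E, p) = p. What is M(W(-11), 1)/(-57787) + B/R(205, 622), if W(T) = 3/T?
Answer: 4700029/35943514 ≈ 0.13076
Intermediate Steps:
u = 3 (u = 4 - 1 = 3)
M(c, I) = -32 + I (M(c, I) = I - 32 = -32 + I)
B = 81 (B = 3⁴ = 81)
M(W(-11), 1)/(-57787) + B/R(205, 622) = (-32 + 1)/(-57787) + 81/622 = -31*(-1/57787) + 81*(1/622) = 31/57787 + 81/622 = 4700029/35943514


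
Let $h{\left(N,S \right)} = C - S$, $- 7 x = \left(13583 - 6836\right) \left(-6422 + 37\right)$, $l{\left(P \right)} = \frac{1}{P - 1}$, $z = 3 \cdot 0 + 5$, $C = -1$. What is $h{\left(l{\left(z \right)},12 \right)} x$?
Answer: $- \frac{560034735}{7} \approx -8.0005 \cdot 10^{7}$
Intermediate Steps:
$z = 5$ ($z = 0 + 5 = 5$)
$l{\left(P \right)} = \frac{1}{-1 + P}$
$x = \frac{43079595}{7}$ ($x = - \frac{\left(13583 - 6836\right) \left(-6422 + 37\right)}{7} = - \frac{6747 \left(-6385\right)}{7} = \left(- \frac{1}{7}\right) \left(-43079595\right) = \frac{43079595}{7} \approx 6.1542 \cdot 10^{6}$)
$h{\left(N,S \right)} = -1 - S$
$h{\left(l{\left(z \right)},12 \right)} x = \left(-1 - 12\right) \frac{43079595}{7} = \left(-13\right) \frac{43079595}{7} = - \frac{560034735}{7}$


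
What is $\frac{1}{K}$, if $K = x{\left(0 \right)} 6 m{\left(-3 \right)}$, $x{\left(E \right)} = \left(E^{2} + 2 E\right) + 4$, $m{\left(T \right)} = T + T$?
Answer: $- \frac{1}{144} \approx -0.0069444$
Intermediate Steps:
$m{\left(T \right)} = 2 T$
$x{\left(E \right)} = 4 + E^{2} + 2 E$
$K = -144$ ($K = \left(4 + 0^{2} + 2 \cdot 0\right) 6 \cdot 2 \left(-3\right) = \left(4 + 0 + 0\right) 6 \left(-6\right) = 4 \cdot 6 \left(-6\right) = 24 \left(-6\right) = -144$)
$\frac{1}{K} = \frac{1}{-144} = - \frac{1}{144}$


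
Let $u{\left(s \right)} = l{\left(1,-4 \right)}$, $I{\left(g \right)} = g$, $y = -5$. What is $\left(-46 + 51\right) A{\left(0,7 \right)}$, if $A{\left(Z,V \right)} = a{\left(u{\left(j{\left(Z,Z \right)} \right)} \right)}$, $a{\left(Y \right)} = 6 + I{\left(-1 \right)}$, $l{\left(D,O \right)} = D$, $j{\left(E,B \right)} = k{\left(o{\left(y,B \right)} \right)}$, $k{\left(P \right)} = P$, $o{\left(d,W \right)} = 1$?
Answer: $25$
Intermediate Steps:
$j{\left(E,B \right)} = 1$
$u{\left(s \right)} = 1$
$a{\left(Y \right)} = 5$ ($a{\left(Y \right)} = 6 - 1 = 5$)
$A{\left(Z,V \right)} = 5$
$\left(-46 + 51\right) A{\left(0,7 \right)} = \left(-46 + 51\right) 5 = 5 \cdot 5 = 25$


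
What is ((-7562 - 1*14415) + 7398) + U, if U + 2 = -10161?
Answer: -24742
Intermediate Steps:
U = -10163 (U = -2 - 10161 = -10163)
((-7562 - 1*14415) + 7398) + U = ((-7562 - 1*14415) + 7398) - 10163 = ((-7562 - 14415) + 7398) - 10163 = (-21977 + 7398) - 10163 = -14579 - 10163 = -24742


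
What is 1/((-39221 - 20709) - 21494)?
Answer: -1/81424 ≈ -1.2281e-5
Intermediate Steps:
1/((-39221 - 20709) - 21494) = 1/(-59930 - 21494) = 1/(-81424) = -1/81424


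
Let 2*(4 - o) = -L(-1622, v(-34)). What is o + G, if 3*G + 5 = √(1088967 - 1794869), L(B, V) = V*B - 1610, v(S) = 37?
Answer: -92429/3 + I*√705902/3 ≈ -30810.0 + 280.06*I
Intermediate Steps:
L(B, V) = -1610 + B*V (L(B, V) = B*V - 1610 = -1610 + B*V)
o = -30808 (o = 4 - (-1)*(-1610 - 1622*37)/2 = 4 - (-1)*(-1610 - 60014)/2 = 4 - (-1)*(-61624)/2 = 4 - ½*61624 = 4 - 30812 = -30808)
G = -5/3 + I*√705902/3 (G = -5/3 + √(1088967 - 1794869)/3 = -5/3 + √(-705902)/3 = -5/3 + (I*√705902)/3 = -5/3 + I*√705902/3 ≈ -1.6667 + 280.06*I)
o + G = -30808 + (-5/3 + I*√705902/3) = -92429/3 + I*√705902/3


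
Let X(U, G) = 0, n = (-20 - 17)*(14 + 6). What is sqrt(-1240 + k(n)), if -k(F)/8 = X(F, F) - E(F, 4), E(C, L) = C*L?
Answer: 2*I*sqrt(6230) ≈ 157.86*I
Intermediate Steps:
n = -740 (n = -37*20 = -740)
k(F) = 32*F (k(F) = -8*(0 - F*4) = -8*(0 - 4*F) = -(-32)*F = 32*F)
sqrt(-1240 + k(n)) = sqrt(-1240 + 32*(-740)) = sqrt(-1240 - 23680) = sqrt(-24920) = 2*I*sqrt(6230)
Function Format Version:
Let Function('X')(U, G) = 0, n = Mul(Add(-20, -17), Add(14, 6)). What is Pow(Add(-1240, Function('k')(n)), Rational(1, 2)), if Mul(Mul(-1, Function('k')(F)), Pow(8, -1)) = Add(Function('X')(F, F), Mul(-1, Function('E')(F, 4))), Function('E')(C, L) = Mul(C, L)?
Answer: Mul(2, I, Pow(6230, Rational(1, 2))) ≈ Mul(157.86, I)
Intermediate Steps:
n = -740 (n = Mul(-37, 20) = -740)
Function('k')(F) = Mul(32, F) (Function('k')(F) = Mul(-8, Add(0, Mul(-1, Mul(F, 4)))) = Mul(-8, Add(0, Mul(-1, Mul(4, F)))) = Mul(-8, Add(0, Mul(-4, F))) = Mul(-8, Mul(-4, F)) = Mul(32, F))
Pow(Add(-1240, Function('k')(n)), Rational(1, 2)) = Pow(Add(-1240, Mul(32, -740)), Rational(1, 2)) = Pow(Add(-1240, -23680), Rational(1, 2)) = Pow(-24920, Rational(1, 2)) = Mul(2, I, Pow(6230, Rational(1, 2)))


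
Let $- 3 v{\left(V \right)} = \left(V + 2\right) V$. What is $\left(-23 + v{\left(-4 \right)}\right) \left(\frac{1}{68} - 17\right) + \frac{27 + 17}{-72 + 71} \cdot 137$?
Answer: $- \frac{380259}{68} \approx -5592.0$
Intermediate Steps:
$v{\left(V \right)} = - \frac{V \left(2 + V\right)}{3}$ ($v{\left(V \right)} = - \frac{\left(V + 2\right) V}{3} = - \frac{\left(2 + V\right) V}{3} = - \frac{V \left(2 + V\right)}{3}$)
$\left(-23 + v{\left(-4 \right)}\right) \left(\frac{1}{68} - 17\right) + \frac{27 + 17}{-72 + 71} \cdot 137 = \left(-23 - - \frac{4 \left(2 - 4\right)}{3}\right) \left(\frac{1}{68} - 17\right) + \frac{27 + 17}{-72 + 71} \cdot 137 = \left(-23 - \left(- \frac{4}{3}\right) \left(-2\right)\right) \left(\frac{1}{68} - 17\right) + \frac{44}{-1} \cdot 137 = \left(-23 - \frac{8}{3}\right) \left(- \frac{1155}{68}\right) + 44 \left(-1\right) 137 = \left(- \frac{77}{3}\right) \left(- \frac{1155}{68}\right) - 6028 = \frac{29645}{68} - 6028 = - \frac{380259}{68}$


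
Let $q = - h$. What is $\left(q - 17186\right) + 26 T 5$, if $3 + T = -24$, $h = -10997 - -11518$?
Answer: $-21217$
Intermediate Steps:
$h = 521$ ($h = -10997 + 11518 = 521$)
$T = -27$ ($T = -3 - 24 = -27$)
$q = -521$ ($q = \left(-1\right) 521 = -521$)
$\left(q - 17186\right) + 26 T 5 = \left(-521 - 17186\right) + 26 \left(-27\right) 5 = -17707 - 3510 = -21217$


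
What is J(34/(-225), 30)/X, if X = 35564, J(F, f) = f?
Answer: 15/17782 ≈ 0.00084355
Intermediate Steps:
J(34/(-225), 30)/X = 30/35564 = 30*(1/35564) = 15/17782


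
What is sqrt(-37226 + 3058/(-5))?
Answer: 2*I*sqrt(236485)/5 ≈ 194.52*I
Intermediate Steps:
sqrt(-37226 + 3058/(-5)) = sqrt(-37226 - 1/5*3058) = sqrt(-37226 - 3058/5) = sqrt(-189188/5) = 2*I*sqrt(236485)/5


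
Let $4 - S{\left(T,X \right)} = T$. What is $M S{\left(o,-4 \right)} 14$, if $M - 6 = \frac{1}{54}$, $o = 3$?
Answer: $\frac{2275}{27} \approx 84.259$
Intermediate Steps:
$S{\left(T,X \right)} = 4 - T$
$M = \frac{325}{54}$ ($M = 6 + \frac{1}{54} = \frac{325}{54} \approx 6.0185$)
$M S{\left(o,-4 \right)} 14 = \frac{325 \left(4 - 3\right)}{54} \cdot 14 = \frac{325}{54} \cdot 1 \cdot 14 = \frac{325}{54} \cdot 14 = \frac{2275}{27}$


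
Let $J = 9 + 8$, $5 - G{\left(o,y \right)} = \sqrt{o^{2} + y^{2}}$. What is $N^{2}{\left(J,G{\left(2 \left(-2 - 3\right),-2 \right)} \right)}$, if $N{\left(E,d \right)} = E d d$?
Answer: $7814849 - 1491240 \sqrt{26} \approx 2.1099 \cdot 10^{5}$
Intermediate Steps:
$G{\left(o,y \right)} = 5 - \sqrt{o^{2} + y^{2}}$
$J = 17$
$N{\left(E,d \right)} = E d^{2}$
$N^{2}{\left(J,G{\left(2 \left(-2 - 3\right),-2 \right)} \right)} = \left(17 \left(5 - \sqrt{\left(2 \left(-2 - 3\right)\right)^{2} + \left(-2\right)^{2}}\right)^{2}\right)^{2} = \left(17 \left(5 - \sqrt{\left(2 \left(-5\right)\right)^{2} + 4}\right)^{2}\right)^{2} = \left(17 \left(5 - \sqrt{\left(-10\right)^{2} + 4}\right)^{2}\right)^{2} = \left(17 \left(5 - \sqrt{100 + 4}\right)^{2}\right)^{2} = \left(17 \left(5 - \sqrt{104}\right)^{2}\right)^{2} = \left(17 \left(5 - 2 \sqrt{26}\right)^{2}\right)^{2} = 289 \left(5 - 2 \sqrt{26}\right)^{4}$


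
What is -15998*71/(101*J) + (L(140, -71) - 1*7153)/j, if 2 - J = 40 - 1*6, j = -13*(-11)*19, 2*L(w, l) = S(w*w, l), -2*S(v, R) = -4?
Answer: 1531505461/4390672 ≈ 348.81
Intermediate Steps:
S(v, R) = 2 (S(v, R) = -½*(-4) = 2)
L(w, l) = 1 (L(w, l) = (½)*2 = 1)
j = 2717 (j = 143*19 = 2717)
J = -32 (J = 2 - (40 - 1*6) = 2 - (40 - 6) = 2 - 1*34 = 2 - 34 = -32)
-15998*71/(101*J) + (L(140, -71) - 1*7153)/j = -15998/((-3232/71)) + (1 - 1*7153)/2717 = -15998/((-3232/71)) + (1 - 7153)*(1/2717) = -15998/((-32*101/71)) - 7152*1/2717 = -15998/(-3232/71) - 7152/2717 = -15998*(-71/3232) - 7152/2717 = 567929/1616 - 7152/2717 = 1531505461/4390672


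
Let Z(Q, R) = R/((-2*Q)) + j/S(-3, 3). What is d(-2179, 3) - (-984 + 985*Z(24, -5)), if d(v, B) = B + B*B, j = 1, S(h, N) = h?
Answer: 58643/48 ≈ 1221.7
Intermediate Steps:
d(v, B) = B + B**2
Z(Q, R) = -1/3 - R/(2*Q) (Z(Q, R) = R/((-2*Q)) + 1/(-3) = R*(-1/(2*Q)) + 1*(-1/3) = -R/(2*Q) - 1/3 = -1/3 - R/(2*Q))
d(-2179, 3) - (-984 + 985*Z(24, -5)) = 3*(1 + 3) - (-984 + 985*((-1/2*(-5) - 1/3*24)/24)) = 3*4 - (-984 + 985*((5/2 - 8)/24)) = 12 - (-984 + 985*((1/24)*(-11/2))) = 12 - (-984 + 985*(-11/48)) = 12 - (-984 - 10835/48) = 12 - 1*(-58067/48) = 12 + 58067/48 = 58643/48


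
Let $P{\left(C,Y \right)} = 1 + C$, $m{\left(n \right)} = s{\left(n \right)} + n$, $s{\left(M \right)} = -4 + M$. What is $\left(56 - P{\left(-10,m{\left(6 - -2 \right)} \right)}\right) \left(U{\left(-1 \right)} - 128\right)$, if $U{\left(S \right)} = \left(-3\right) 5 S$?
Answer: $-7345$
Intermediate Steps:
$m{\left(n \right)} = -4 + 2 n$ ($m{\left(n \right)} = \left(-4 + n\right) + n = -4 + 2 n$)
$U{\left(S \right)} = - 15 S$
$\left(56 - P{\left(-10,m{\left(6 - -2 \right)} \right)}\right) \left(U{\left(-1 \right)} - 128\right) = \left(56 - \left(1 - 10\right)\right) \left(\left(-15\right) \left(-1\right) - 128\right) = \left(56 - -9\right) \left(15 - 128\right) = \left(56 + 9\right) \left(-113\right) = 65 \left(-113\right) = -7345$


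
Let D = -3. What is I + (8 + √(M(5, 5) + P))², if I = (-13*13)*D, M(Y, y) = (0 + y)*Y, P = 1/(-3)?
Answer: 1787/3 + 16*√222/3 ≈ 675.13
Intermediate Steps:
P = -⅓ (P = 1*(-⅓) = -⅓ ≈ -0.33333)
M(Y, y) = Y*y (M(Y, y) = y*Y = Y*y)
I = 507 (I = -13*13*(-3) = -169*(-3) = 507)
I + (8 + √(M(5, 5) + P))² = 507 + (8 + √(5*5 - ⅓))² = 507 + (8 + √(25 - ⅓))² = 507 + (8 + √(74/3))² = 507 + (8 + √222/3)²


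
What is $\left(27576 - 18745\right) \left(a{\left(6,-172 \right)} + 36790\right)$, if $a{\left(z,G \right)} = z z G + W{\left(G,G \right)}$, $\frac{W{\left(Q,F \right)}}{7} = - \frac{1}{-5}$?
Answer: $\frac{1351116507}{5} \approx 2.7022 \cdot 10^{8}$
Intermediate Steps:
$W{\left(Q,F \right)} = \frac{7}{5}$ ($W{\left(Q,F \right)} = 7 \left(- \frac{1}{-5}\right) = 7 \left(\left(-1\right) \left(- \frac{1}{5}\right)\right) = 7 \cdot \frac{1}{5} = \frac{7}{5}$)
$a{\left(z,G \right)} = \frac{7}{5} + G z^{2}$ ($a{\left(z,G \right)} = z z G + \frac{7}{5} = z^{2} G + \frac{7}{5} = G z^{2} + \frac{7}{5} = \frac{7}{5} + G z^{2}$)
$\left(27576 - 18745\right) \left(a{\left(6,-172 \right)} + 36790\right) = \left(27576 - 18745\right) \left(\left(\frac{7}{5} - 172 \cdot 6^{2}\right) + 36790\right) = 8831 \left(\left(\frac{7}{5} - 6192\right) + 36790\right) = 8831 \left(- \frac{30953}{5} + 36790\right) = 8831 \cdot \frac{152997}{5} = \frac{1351116507}{5}$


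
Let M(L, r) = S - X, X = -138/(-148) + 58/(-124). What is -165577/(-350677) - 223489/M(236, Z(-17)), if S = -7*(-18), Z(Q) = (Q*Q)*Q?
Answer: -89869361238138/50493630553 ≈ -1779.8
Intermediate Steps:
X = 533/1147 (X = -138*(-1/148) + 58*(-1/124) = 69/74 - 29/62 = 533/1147 ≈ 0.46469)
Z(Q) = Q³ (Z(Q) = Q²*Q = Q³)
S = 126
M(L, r) = 143989/1147 (M(L, r) = 126 - 1*533/1147 = 126 - 533/1147 = 143989/1147)
-165577/(-350677) - 223489/M(236, Z(-17)) = -165577/(-350677) - 223489/143989/1147 = -165577*(-1/350677) - 223489*1147/143989 = 165577/350677 - 256341883/143989 = -89869361238138/50493630553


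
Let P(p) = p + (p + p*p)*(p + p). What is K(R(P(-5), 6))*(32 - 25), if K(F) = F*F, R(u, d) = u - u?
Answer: 0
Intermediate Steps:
P(p) = p + 2*p*(p + p**2) (P(p) = p + (p + p**2)*(2*p) = p + 2*p*(p + p**2))
R(u, d) = 0
K(F) = F**2
K(R(P(-5), 6))*(32 - 25) = 0**2*(32 - 25) = 0*7 = 0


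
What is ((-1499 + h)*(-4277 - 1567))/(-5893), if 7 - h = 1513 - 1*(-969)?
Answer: -23224056/5893 ≈ -3941.0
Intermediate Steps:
h = -2475 (h = 7 - (1513 - 1*(-969)) = 7 - (1513 + 969) = 7 - 1*2482 = 7 - 2482 = -2475)
((-1499 + h)*(-4277 - 1567))/(-5893) = ((-1499 - 2475)*(-4277 - 1567))/(-5893) = -3974*(-5844)*(-1/5893) = 23224056*(-1/5893) = -23224056/5893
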